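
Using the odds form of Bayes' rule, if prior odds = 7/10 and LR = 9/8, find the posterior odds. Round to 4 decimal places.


Bayes' rule in odds form: posterior odds = prior odds * LR
= (7 * 9) / (10 * 8)
= 63/80 = 0.7875

0.7875


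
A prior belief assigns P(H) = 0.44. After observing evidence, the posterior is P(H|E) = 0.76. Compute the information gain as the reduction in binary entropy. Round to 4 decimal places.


H(prior) = -0.44*log2(0.44) - 0.56*log2(0.56)
= 0.9896
H(post) = -0.76*log2(0.76) - 0.24*log2(0.24)
= 0.795
IG = 0.9896 - 0.795 = 0.1945

0.1945


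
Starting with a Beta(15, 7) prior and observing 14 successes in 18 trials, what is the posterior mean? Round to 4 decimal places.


Posterior parameters: alpha = 15 + 14 = 29
beta = 7 + 4 = 11
Posterior mean = alpha / (alpha + beta) = 29 / 40
= 0.725

0.725


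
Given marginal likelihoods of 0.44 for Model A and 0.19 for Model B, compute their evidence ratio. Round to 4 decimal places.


Ratio = ML(A) / ML(B) = 0.44/0.19
= 2.3158

2.3158


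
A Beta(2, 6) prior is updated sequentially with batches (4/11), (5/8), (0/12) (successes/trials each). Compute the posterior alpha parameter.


Sequential conjugate updating is equivalent to a single batch update.
Total successes across all batches = 9
alpha_posterior = alpha_prior + total_successes = 2 + 9
= 11

11


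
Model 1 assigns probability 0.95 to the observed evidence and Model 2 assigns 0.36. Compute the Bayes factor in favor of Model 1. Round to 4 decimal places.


BF = P(data|M1) / P(data|M2)
= 0.95 / 0.36 = 2.6389

2.6389


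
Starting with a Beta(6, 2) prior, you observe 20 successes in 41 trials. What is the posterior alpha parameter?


For a Beta-Binomial conjugate model:
Posterior alpha = prior alpha + number of successes
= 6 + 20 = 26

26


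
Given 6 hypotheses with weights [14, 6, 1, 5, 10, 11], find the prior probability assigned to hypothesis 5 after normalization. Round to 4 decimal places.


To normalize, divide each weight by the sum of all weights.
Sum = 47
Prior(H5) = 10/47 = 0.2128

0.2128


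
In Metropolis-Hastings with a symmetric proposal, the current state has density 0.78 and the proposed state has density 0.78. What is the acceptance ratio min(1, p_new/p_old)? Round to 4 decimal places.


Ratio = p_new / p_old = 0.78 / 0.78 = 1.0
Acceptance = min(1, 1.0) = 1.0

1.0


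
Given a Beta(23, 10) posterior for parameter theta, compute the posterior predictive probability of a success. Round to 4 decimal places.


For a Beta-Bernoulli model, the predictive probability is the mean:
P(success) = 23/(23+10) = 23/33 = 0.697

0.697


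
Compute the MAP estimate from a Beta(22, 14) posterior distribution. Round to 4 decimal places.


MAP = mode of Beta distribution
= (alpha - 1)/(alpha + beta - 2)
= (22-1)/(22+14-2)
= 21/34 = 0.6176

0.6176


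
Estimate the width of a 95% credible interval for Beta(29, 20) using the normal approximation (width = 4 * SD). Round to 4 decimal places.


For Beta(a,b): Var = ab/((a+b)^2(a+b+1))
Var = 0.0048, SD = 0.0695
Approximate 95% CI width = 4 * 0.0695 = 0.278

0.278


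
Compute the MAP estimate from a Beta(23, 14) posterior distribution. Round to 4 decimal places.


MAP = mode of Beta distribution
= (alpha - 1)/(alpha + beta - 2)
= (23-1)/(23+14-2)
= 22/35 = 0.6286

0.6286


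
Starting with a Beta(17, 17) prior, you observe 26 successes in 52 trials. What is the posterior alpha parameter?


For a Beta-Binomial conjugate model:
Posterior alpha = prior alpha + number of successes
= 17 + 26 = 43

43


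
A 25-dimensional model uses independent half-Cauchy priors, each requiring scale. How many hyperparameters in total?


Per parameter: 1 (scale).
Total = 25 * 1 = 25

25


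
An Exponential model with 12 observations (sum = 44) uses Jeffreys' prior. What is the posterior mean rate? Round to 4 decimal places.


Posterior Gamma(12, 44)
E[lambda] = 12/44 = 0.2727

0.2727


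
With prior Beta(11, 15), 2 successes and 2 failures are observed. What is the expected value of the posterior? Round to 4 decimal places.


Posterior = Beta(13, 17)
E[theta] = alpha/(alpha+beta)
= 13/30 = 0.4333

0.4333


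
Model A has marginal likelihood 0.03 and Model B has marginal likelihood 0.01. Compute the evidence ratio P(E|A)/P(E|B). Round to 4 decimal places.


Evidence ratio = P(E|A) / P(E|B)
= 0.03 / 0.01
= 3.0

3.0


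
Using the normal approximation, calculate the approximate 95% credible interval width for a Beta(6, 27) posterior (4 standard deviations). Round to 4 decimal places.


Var(Beta) = 6*27/(33^2 * 34) = 0.0044
SD = 0.0661
Width ~ 4*SD = 0.2646

0.2646


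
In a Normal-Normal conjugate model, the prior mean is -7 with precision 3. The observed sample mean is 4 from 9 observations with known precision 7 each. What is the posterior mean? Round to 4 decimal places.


Posterior precision = tau0 + n*tau = 3 + 9*7 = 66
Posterior mean = (tau0*mu0 + n*tau*xbar) / posterior_precision
= (3*-7 + 9*7*4) / 66
= 231 / 66 = 3.5

3.5


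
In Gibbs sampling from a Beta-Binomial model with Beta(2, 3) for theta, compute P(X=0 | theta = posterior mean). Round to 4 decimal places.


Posterior mean = alpha/(alpha+beta) = 2/5 = 0.4
P(X=0|theta=mean) = 1 - theta = 0.6

0.6


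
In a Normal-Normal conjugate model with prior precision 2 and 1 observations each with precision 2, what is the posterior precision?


Posterior precision = prior precision + n * observation precision
= 2 + 1 * 2
= 2 + 2 = 4

4


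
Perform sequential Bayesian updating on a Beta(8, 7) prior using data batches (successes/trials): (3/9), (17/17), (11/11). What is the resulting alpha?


Accumulate successes: 31
Posterior alpha = prior alpha + sum of successes
= 8 + 31 = 39

39


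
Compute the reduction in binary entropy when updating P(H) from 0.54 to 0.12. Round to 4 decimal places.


H_before = -p*log2(p) - (1-p)*log2(1-p) for p=0.54: 0.9954
H_after for p=0.12: 0.5294
Reduction = 0.9954 - 0.5294 = 0.466

0.466


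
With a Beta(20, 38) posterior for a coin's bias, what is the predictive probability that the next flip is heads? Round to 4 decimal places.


The predictive probability equals the posterior mean.
P(next = heads) = alpha / (alpha + beta)
= 20 / 58 = 0.3448

0.3448


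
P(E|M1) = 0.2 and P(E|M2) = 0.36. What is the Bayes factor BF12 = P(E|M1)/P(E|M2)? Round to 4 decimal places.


Bayes factor BF12 = P(E|M1) / P(E|M2)
= 0.2 / 0.36
= 0.5556

0.5556


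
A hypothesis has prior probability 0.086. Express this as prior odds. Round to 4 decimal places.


Odds = P(H) / P(not H) = 0.086 / 0.914
= 0.0941

0.0941


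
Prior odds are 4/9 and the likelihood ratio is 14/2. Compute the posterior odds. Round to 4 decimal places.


Posterior odds = prior odds * likelihood ratio
= (4/9) * (14/2)
= 56 / 18
= 3.1111

3.1111


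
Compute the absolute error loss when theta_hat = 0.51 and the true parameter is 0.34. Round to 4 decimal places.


L = |theta_hat - theta_true|
= |0.51 - 0.34| = 0.17

0.17


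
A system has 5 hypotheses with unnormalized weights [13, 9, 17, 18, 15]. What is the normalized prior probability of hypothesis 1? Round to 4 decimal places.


The normalized prior is the weight divided by the total.
Total weight = 72
P(H1) = 13 / 72 = 0.1806

0.1806


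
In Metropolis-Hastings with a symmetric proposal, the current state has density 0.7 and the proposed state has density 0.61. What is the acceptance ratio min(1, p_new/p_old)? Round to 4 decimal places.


Ratio = p_new / p_old = 0.61 / 0.7 = 0.8714
Acceptance = min(1, 0.8714) = 0.8714

0.8714


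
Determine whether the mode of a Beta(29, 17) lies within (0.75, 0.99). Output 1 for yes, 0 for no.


First find the mode: (a-1)/(a+b-2) = 0.6364
Is 0.6364 in (0.75, 0.99)? 0

0


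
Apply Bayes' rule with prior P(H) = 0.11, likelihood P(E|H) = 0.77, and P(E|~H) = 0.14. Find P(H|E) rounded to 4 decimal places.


Step 1: Compute marginal P(E) = P(E|H)P(H) + P(E|~H)P(~H)
= 0.77*0.11 + 0.14*0.89 = 0.2093
Step 2: P(H|E) = P(E|H)P(H)/P(E) = 0.0847/0.2093
= 0.4047

0.4047


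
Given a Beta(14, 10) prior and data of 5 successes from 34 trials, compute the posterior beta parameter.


Number of failures = 34 - 5 = 29
Posterior beta = 10 + 29 = 39

39


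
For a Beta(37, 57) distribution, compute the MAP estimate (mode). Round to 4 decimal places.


MAP = mode = (a-1)/(a+b-2)
= (37-1)/(37+57-2)
= 36/92 = 0.3913

0.3913


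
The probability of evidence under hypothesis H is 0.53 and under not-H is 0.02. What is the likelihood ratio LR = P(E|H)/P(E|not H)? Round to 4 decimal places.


LR = 0.53 / 0.02
= 26.5

26.5


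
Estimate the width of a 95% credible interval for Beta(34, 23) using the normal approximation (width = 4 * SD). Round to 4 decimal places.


For Beta(a,b): Var = ab/((a+b)^2(a+b+1))
Var = 0.0041, SD = 0.0644
Approximate 95% CI width = 4 * 0.0644 = 0.2577

0.2577


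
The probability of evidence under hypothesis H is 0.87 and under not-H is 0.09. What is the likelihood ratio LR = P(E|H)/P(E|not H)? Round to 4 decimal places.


LR = 0.87 / 0.09
= 9.6667

9.6667


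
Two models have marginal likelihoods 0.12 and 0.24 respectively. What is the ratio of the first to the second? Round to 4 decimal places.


Evidence ratio = 0.12 / 0.24
= 0.5

0.5


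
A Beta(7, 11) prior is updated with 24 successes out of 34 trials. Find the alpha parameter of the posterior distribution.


In the Beta-Binomial conjugate update:
alpha_post = alpha_prior + successes
= 7 + 24
= 31

31


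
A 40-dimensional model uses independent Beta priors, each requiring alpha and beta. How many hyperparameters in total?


Per parameter: 2 (alpha and beta).
Total = 40 * 2 = 80

80


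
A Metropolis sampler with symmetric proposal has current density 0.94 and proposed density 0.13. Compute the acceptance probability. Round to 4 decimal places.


For symmetric proposals, acceptance = min(1, pi(x*)/pi(x))
= min(1, 0.13/0.94)
= min(1, 0.1383) = 0.1383

0.1383


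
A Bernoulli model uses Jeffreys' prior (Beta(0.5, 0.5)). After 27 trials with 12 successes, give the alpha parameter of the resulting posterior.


Posterior = Beta(prior_alpha + successes, prior_beta + failures)
= Beta(0.5 + 12, 0.5 + 15)
Posterior alpha = 0.5 + k = 0.5 + 12 = 12.5

12.5


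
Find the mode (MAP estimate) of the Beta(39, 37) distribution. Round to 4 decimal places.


For Beta(a,b) with a,b > 1:
Mode = (a-1)/(a+b-2) = (39-1)/(76-2)
= 38/74 = 0.5135

0.5135


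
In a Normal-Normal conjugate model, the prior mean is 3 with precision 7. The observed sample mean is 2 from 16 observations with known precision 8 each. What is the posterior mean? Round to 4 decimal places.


Posterior precision = tau0 + n*tau = 7 + 16*8 = 135
Posterior mean = (tau0*mu0 + n*tau*xbar) / posterior_precision
= (7*3 + 16*8*2) / 135
= 277 / 135 = 2.0519

2.0519


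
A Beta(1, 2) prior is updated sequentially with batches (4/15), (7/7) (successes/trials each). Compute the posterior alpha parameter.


Sequential conjugate updating is equivalent to a single batch update.
Total successes across all batches = 11
alpha_posterior = alpha_prior + total_successes = 1 + 11
= 12

12


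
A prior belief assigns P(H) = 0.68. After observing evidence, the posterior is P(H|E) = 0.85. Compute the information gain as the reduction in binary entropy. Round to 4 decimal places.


H(prior) = -0.68*log2(0.68) - 0.32*log2(0.32)
= 0.9044
H(post) = -0.85*log2(0.85) - 0.15*log2(0.15)
= 0.6098
IG = 0.9044 - 0.6098 = 0.2945

0.2945


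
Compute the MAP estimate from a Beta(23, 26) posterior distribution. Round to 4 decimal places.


MAP = mode of Beta distribution
= (alpha - 1)/(alpha + beta - 2)
= (23-1)/(23+26-2)
= 22/47 = 0.4681

0.4681


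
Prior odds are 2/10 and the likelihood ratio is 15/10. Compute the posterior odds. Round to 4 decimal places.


Posterior odds = prior odds * likelihood ratio
= (2/10) * (15/10)
= 30 / 100
= 0.3

0.3


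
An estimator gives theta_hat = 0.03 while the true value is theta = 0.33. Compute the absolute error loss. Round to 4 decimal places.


The absolute error loss is |theta_hat - theta|
= |0.03 - 0.33|
= 0.3

0.3


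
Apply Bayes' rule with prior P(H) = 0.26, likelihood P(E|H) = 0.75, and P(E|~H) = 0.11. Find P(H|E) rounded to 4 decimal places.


Step 1: Compute marginal P(E) = P(E|H)P(H) + P(E|~H)P(~H)
= 0.75*0.26 + 0.11*0.74 = 0.2764
Step 2: P(H|E) = P(E|H)P(H)/P(E) = 0.195/0.2764
= 0.7055

0.7055


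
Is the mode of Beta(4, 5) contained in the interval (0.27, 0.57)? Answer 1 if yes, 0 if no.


Mode = (a-1)/(a+b-2) = 3/7 = 0.4286
Interval: (0.27, 0.57)
Contains mode? 1

1


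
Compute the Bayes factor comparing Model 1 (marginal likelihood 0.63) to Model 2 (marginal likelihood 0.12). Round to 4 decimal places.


BF12 = marginal likelihood of M1 / marginal likelihood of M2
= 0.63/0.12
= 5.25

5.25


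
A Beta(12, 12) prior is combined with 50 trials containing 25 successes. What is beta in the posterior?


In conjugate updating:
beta_posterior = beta_prior + (n - k)
= 12 + (50 - 25)
= 12 + 25 = 37

37


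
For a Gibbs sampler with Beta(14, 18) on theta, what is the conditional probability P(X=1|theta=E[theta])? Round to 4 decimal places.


E[theta] = 14/(14+18) = 0.4375
P(X=1|theta) = theta = 0.4375

0.4375


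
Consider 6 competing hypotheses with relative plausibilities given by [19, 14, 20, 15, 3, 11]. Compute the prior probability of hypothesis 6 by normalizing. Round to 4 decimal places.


Sum of weights = 19 + 14 + 20 + 15 + 3 + 11 = 82
Normalized prior for H6 = 11 / 82
= 0.1341

0.1341


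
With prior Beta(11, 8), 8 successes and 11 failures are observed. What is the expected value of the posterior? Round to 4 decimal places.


Posterior = Beta(19, 19)
E[theta] = alpha/(alpha+beta)
= 19/38 = 0.5

0.5


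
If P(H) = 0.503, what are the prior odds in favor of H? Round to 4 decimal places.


Prior odds = P(H) / (1 - P(H))
= 0.503 / 0.497
= 1.0121

1.0121


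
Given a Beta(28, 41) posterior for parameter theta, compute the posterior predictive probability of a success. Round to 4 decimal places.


For a Beta-Bernoulli model, the predictive probability is the mean:
P(success) = 28/(28+41) = 28/69 = 0.4058

0.4058


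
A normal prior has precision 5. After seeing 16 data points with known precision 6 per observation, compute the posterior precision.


In the conjugate normal model, precisions add:
tau_posterior = tau_prior + n * tau_data
= 5 + 16*6 = 101

101


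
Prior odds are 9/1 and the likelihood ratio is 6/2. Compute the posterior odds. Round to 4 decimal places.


Posterior odds = prior odds * likelihood ratio
= (9/1) * (6/2)
= 54 / 2
= 27.0

27.0


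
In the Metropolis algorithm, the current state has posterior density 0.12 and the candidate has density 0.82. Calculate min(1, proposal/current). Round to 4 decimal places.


Ratio = 0.82/0.12 = 6.8333
Acceptance probability = min(1, 6.8333)
= 1.0

1.0


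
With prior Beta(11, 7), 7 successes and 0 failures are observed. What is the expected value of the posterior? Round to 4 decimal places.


Posterior = Beta(18, 7)
E[theta] = alpha/(alpha+beta)
= 18/25 = 0.72

0.72


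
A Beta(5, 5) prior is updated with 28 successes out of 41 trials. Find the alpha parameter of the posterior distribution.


In the Beta-Binomial conjugate update:
alpha_post = alpha_prior + successes
= 5 + 28
= 33

33


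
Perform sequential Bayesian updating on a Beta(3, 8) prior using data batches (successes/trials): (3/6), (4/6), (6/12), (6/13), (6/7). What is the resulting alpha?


Accumulate successes: 25
Posterior alpha = prior alpha + sum of successes
= 3 + 25 = 28

28


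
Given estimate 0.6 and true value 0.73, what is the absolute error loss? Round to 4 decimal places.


Absolute error = |estimate - true|
= |-0.13| = 0.13

0.13


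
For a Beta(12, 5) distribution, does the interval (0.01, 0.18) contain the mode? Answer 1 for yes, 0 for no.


Mode of Beta(a,b) = (a-1)/(a+b-2)
= (12-1)/(12+5-2) = 0.7333
Check: 0.01 <= 0.7333 <= 0.18?
Result: 0

0


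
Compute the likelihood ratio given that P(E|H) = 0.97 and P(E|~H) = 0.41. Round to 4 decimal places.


LR = P(E|H) / P(E|~H)
= 0.97 / 0.41 = 2.3659

2.3659


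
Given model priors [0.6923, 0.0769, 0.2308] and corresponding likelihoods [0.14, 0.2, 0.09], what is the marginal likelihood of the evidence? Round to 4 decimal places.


P(E) = sum_i P(M_i) P(E|M_i)
= 0.0969 + 0.0154 + 0.0208
= 0.1331

0.1331


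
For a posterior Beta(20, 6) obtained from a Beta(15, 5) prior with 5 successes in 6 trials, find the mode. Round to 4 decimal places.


Mode = (alpha - 1) / (alpha + beta - 2)
= 19 / 24
= 0.7917

0.7917


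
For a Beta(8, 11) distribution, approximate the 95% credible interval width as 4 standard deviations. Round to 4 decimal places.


Variance of Beta(a,b) = ab / ((a+b)^2 * (a+b+1))
= 8*11 / ((19)^2 * 20)
= 0.0122
SD = sqrt(0.0122) = 0.1104
Width = 4 * SD = 0.4416

0.4416


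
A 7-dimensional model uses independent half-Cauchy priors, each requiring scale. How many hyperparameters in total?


Per parameter: 1 (scale).
Total = 7 * 1 = 7

7


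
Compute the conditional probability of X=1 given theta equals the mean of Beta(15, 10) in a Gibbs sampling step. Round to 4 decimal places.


Mean of Beta(15, 10) = 0.6
P(X=1 | theta=0.6) = 0.6

0.6


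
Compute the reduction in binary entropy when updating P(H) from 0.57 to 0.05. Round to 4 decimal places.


H_before = -p*log2(p) - (1-p)*log2(1-p) for p=0.57: 0.9858
H_after for p=0.05: 0.2864
Reduction = 0.9858 - 0.2864 = 0.6994

0.6994


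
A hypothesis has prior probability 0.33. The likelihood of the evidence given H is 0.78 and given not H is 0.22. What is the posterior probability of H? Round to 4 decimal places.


Using Bayes' theorem:
P(E) = 0.33 * 0.78 + 0.67 * 0.22
P(E) = 0.4048
P(H|E) = (0.33 * 0.78) / 0.4048 = 0.6359

0.6359


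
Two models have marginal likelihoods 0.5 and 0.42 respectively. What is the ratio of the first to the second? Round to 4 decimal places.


Evidence ratio = 0.5 / 0.42
= 1.1905

1.1905


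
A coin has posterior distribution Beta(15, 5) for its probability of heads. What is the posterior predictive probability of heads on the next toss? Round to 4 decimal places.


Posterior predictive = E[theta] = alpha/(alpha+beta)
= 15/20
= 0.75

0.75


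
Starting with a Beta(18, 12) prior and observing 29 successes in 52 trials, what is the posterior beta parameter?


Posterior beta = prior beta + failures
Failures = 52 - 29 = 23
beta_post = 12 + 23 = 35

35


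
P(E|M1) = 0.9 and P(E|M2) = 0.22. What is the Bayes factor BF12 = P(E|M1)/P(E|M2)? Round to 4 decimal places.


Bayes factor BF12 = P(E|M1) / P(E|M2)
= 0.9 / 0.22
= 4.0909

4.0909


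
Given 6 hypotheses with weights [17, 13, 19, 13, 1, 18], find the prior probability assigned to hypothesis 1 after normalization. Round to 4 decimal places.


To normalize, divide each weight by the sum of all weights.
Sum = 81
Prior(H1) = 17/81 = 0.2099

0.2099


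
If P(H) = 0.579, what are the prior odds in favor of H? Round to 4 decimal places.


Prior odds = P(H) / (1 - P(H))
= 0.579 / 0.421
= 1.3753

1.3753


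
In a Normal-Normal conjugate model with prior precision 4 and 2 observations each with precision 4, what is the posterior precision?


Posterior precision = prior precision + n * observation precision
= 4 + 2 * 4
= 4 + 8 = 12

12


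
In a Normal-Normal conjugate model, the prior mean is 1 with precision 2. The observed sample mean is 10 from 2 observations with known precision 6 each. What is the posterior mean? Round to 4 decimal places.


Posterior precision = tau0 + n*tau = 2 + 2*6 = 14
Posterior mean = (tau0*mu0 + n*tau*xbar) / posterior_precision
= (2*1 + 2*6*10) / 14
= 122 / 14 = 8.7143

8.7143


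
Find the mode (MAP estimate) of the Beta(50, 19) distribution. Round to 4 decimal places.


For Beta(a,b) with a,b > 1:
Mode = (a-1)/(a+b-2) = (50-1)/(69-2)
= 49/67 = 0.7313

0.7313


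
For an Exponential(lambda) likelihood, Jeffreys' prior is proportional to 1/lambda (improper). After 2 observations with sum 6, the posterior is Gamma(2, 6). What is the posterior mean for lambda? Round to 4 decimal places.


Posterior = Gamma(n, sum_x) = Gamma(2, 6)
Posterior mean = shape/rate = 2/6
= 0.3333

0.3333


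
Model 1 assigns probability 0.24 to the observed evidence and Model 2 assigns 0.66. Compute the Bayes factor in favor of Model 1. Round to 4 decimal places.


BF = P(data|M1) / P(data|M2)
= 0.24 / 0.66 = 0.3636

0.3636


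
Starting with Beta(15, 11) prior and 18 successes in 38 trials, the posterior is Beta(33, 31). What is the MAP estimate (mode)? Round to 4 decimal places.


The mode of Beta(a, b) when a > 1 and b > 1 is (a-1)/(a+b-2)
= (33 - 1) / (33 + 31 - 2)
= 32 / 62
= 0.5161

0.5161


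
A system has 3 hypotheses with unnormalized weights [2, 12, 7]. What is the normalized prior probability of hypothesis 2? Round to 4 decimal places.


The normalized prior is the weight divided by the total.
Total weight = 21
P(H2) = 12 / 21 = 0.5714

0.5714


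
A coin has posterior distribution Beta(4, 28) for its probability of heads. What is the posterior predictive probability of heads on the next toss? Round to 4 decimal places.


Posterior predictive = E[theta] = alpha/(alpha+beta)
= 4/32
= 0.125

0.125


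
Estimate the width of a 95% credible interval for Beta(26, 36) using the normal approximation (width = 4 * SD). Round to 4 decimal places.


For Beta(a,b): Var = ab/((a+b)^2(a+b+1))
Var = 0.0039, SD = 0.0622
Approximate 95% CI width = 4 * 0.0622 = 0.2487

0.2487


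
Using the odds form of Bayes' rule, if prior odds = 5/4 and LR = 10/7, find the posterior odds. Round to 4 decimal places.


Bayes' rule in odds form: posterior odds = prior odds * LR
= (5 * 10) / (4 * 7)
= 50/28 = 1.7857

1.7857


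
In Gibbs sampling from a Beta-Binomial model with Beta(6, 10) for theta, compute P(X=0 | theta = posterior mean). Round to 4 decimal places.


Posterior mean = alpha/(alpha+beta) = 6/16 = 0.375
P(X=0|theta=mean) = 1 - theta = 0.625

0.625


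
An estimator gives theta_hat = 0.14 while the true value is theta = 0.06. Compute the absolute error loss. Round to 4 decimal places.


The absolute error loss is |theta_hat - theta|
= |0.14 - 0.06|
= 0.08

0.08


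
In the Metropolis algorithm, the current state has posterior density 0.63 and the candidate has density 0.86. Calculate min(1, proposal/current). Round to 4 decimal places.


Ratio = 0.86/0.63 = 1.3651
Acceptance probability = min(1, 1.3651)
= 1.0

1.0


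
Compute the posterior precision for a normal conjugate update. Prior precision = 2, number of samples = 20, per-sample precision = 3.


tau_post = tau_0 + n * tau
= 2 + 20 * 3 = 62

62


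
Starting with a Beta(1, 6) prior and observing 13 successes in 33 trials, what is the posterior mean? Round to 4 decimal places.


Posterior parameters: alpha = 1 + 13 = 14
beta = 6 + 20 = 26
Posterior mean = alpha / (alpha + beta) = 14 / 40
= 0.35

0.35


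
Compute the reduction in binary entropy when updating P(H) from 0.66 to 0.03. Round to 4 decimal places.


H_before = -p*log2(p) - (1-p)*log2(1-p) for p=0.66: 0.9248
H_after for p=0.03: 0.1944
Reduction = 0.9248 - 0.1944 = 0.7304

0.7304


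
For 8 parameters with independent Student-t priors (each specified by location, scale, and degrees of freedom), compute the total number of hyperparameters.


A Student-t prior has 3 hyperparameters per parameter.
Total = 8 * 3 = 24

24


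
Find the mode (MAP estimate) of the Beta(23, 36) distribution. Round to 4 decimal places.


For Beta(a,b) with a,b > 1:
Mode = (a-1)/(a+b-2) = (23-1)/(59-2)
= 22/57 = 0.386

0.386


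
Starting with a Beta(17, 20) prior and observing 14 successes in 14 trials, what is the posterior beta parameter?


Posterior beta = prior beta + failures
Failures = 14 - 14 = 0
beta_post = 20 + 0 = 20

20


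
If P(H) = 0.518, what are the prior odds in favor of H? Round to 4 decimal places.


Prior odds = P(H) / (1 - P(H))
= 0.518 / 0.482
= 1.0747

1.0747


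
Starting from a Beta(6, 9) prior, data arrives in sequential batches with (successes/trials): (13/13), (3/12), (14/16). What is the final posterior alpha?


In sequential Bayesian updating, we sum all successes.
Total successes = 30
Final alpha = 6 + 30 = 36

36


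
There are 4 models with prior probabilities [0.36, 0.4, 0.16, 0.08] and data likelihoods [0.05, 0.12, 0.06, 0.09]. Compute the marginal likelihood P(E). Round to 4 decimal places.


P(E) = sum over models of P(M_i) * P(E|M_i)
= 0.36*0.05 + 0.4*0.12 + 0.16*0.06 + 0.08*0.09
= 0.0828

0.0828


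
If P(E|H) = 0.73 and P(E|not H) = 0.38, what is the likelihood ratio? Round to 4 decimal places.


Likelihood ratio = P(E|H) / P(E|not H)
= 0.73 / 0.38
= 1.9211

1.9211


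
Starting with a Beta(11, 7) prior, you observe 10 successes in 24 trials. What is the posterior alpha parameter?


For a Beta-Binomial conjugate model:
Posterior alpha = prior alpha + number of successes
= 11 + 10 = 21

21


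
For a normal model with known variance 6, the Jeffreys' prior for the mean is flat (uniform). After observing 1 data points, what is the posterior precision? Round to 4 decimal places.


Jeffreys' prior for normal mean (known variance) is flat.
Prior precision = 0.
Posterior precision = prior_prec + n/sigma^2 = 0 + 1/6
= 0.1667

0.1667


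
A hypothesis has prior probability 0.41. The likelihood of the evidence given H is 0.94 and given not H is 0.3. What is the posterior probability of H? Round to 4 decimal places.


Using Bayes' theorem:
P(E) = 0.41 * 0.94 + 0.59 * 0.3
P(E) = 0.5624
P(H|E) = (0.41 * 0.94) / 0.5624 = 0.6853

0.6853


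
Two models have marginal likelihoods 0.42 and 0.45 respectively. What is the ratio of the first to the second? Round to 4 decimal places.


Evidence ratio = 0.42 / 0.45
= 0.9333

0.9333


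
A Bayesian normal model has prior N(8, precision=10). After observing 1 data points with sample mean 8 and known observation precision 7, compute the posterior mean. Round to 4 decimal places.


Posterior mean = (prior_precision * prior_mean + n * data_precision * data_mean) / (prior_precision + n * data_precision)
Numerator = 10*8 + 1*7*8 = 136
Denominator = 10 + 1*7 = 17
Posterior mean = 8.0

8.0


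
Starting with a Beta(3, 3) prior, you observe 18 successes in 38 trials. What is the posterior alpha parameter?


For a Beta-Binomial conjugate model:
Posterior alpha = prior alpha + number of successes
= 3 + 18 = 21

21


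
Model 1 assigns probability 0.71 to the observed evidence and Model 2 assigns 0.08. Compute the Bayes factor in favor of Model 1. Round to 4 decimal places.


BF = P(data|M1) / P(data|M2)
= 0.71 / 0.08 = 8.875

8.875


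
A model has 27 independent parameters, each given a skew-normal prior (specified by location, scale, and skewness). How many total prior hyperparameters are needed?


Each skew-normal prior needs 3 hyperparameters (location, scale, and skewness).
Total = 3 * 27 = 81

81


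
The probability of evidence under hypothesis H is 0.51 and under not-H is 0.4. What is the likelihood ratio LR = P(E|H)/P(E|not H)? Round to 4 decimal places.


LR = 0.51 / 0.4
= 1.275

1.275


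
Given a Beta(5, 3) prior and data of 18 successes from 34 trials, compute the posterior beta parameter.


Number of failures = 34 - 18 = 16
Posterior beta = 3 + 16 = 19

19


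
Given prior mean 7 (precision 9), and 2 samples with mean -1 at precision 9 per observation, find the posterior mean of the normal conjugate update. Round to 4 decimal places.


The posterior mean is a precision-weighted average of prior and data.
Post. prec. = 9 + 18 = 27
Post. mean = (63 + -18)/27 = 45/27 = 1.6667

1.6667


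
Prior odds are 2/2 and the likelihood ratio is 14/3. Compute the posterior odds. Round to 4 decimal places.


Posterior odds = prior odds * likelihood ratio
= (2/2) * (14/3)
= 28 / 6
= 4.6667

4.6667


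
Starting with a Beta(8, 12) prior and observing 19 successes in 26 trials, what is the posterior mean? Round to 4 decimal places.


Posterior parameters: alpha = 8 + 19 = 27
beta = 12 + 7 = 19
Posterior mean = alpha / (alpha + beta) = 27 / 46
= 0.587

0.587


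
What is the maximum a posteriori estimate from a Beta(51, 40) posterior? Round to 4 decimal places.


The MAP estimate equals the mode of the distribution.
Mode of Beta(a,b) = (a-1)/(a+b-2)
= 50/89
= 0.5618

0.5618


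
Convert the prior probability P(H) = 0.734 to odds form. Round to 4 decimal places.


P(not H) = 1 - 0.734 = 0.266
Odds = 0.734 / 0.266 = 2.7594

2.7594


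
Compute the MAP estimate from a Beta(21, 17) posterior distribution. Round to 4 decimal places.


MAP = mode of Beta distribution
= (alpha - 1)/(alpha + beta - 2)
= (21-1)/(21+17-2)
= 20/36 = 0.5556

0.5556


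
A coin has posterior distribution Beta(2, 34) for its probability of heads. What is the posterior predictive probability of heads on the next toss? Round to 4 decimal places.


Posterior predictive = E[theta] = alpha/(alpha+beta)
= 2/36
= 0.0556

0.0556


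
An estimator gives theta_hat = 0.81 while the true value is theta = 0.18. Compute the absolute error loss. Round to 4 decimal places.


The absolute error loss is |theta_hat - theta|
= |0.81 - 0.18|
= 0.63

0.63


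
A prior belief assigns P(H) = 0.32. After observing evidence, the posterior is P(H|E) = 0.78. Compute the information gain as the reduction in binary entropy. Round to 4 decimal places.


H(prior) = -0.32*log2(0.32) - 0.68*log2(0.68)
= 0.9044
H(post) = -0.78*log2(0.78) - 0.22*log2(0.22)
= 0.7602
IG = 0.9044 - 0.7602 = 0.1442

0.1442


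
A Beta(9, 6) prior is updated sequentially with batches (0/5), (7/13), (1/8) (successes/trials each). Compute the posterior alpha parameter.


Sequential conjugate updating is equivalent to a single batch update.
Total successes across all batches = 8
alpha_posterior = alpha_prior + total_successes = 9 + 8
= 17

17


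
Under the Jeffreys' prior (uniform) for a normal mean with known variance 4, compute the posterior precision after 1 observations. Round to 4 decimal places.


Prior precision = 0 (flat prior).
Post. prec. = 0 + n/var = 1/4 = 0.25

0.25


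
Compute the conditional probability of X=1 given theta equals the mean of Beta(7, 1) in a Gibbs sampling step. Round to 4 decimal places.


Mean of Beta(7, 1) = 0.875
P(X=1 | theta=0.875) = 0.875

0.875


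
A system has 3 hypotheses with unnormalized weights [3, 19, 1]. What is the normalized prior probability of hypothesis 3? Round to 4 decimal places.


The normalized prior is the weight divided by the total.
Total weight = 23
P(H3) = 1 / 23 = 0.0435

0.0435


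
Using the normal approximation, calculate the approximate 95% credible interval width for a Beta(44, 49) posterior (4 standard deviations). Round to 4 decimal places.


Var(Beta) = 44*49/(93^2 * 94) = 0.0027
SD = 0.0515
Width ~ 4*SD = 0.206

0.206


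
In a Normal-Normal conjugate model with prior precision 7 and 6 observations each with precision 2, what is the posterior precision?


Posterior precision = prior precision + n * observation precision
= 7 + 6 * 2
= 7 + 12 = 19

19


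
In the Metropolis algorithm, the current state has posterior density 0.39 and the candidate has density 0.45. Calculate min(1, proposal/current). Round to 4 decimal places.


Ratio = 0.45/0.39 = 1.1538
Acceptance probability = min(1, 1.1538)
= 1.0

1.0


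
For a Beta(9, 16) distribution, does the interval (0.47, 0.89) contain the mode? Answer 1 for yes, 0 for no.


Mode of Beta(a,b) = (a-1)/(a+b-2)
= (9-1)/(9+16-2) = 0.3478
Check: 0.47 <= 0.3478 <= 0.89?
Result: 0

0


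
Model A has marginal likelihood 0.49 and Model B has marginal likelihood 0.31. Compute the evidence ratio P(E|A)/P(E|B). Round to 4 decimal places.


Evidence ratio = P(E|A) / P(E|B)
= 0.49 / 0.31
= 1.5806

1.5806


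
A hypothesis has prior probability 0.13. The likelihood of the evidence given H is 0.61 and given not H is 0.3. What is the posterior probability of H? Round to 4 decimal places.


Using Bayes' theorem:
P(E) = 0.13 * 0.61 + 0.87 * 0.3
P(E) = 0.3403
P(H|E) = (0.13 * 0.61) / 0.3403 = 0.233

0.233


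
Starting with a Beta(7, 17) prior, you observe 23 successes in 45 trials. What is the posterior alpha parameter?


For a Beta-Binomial conjugate model:
Posterior alpha = prior alpha + number of successes
= 7 + 23 = 30

30


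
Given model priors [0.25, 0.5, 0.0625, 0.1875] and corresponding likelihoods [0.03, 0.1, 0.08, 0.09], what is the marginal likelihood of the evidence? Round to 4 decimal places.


P(E) = sum_i P(M_i) P(E|M_i)
= 0.0075 + 0.05 + 0.005 + 0.0169
= 0.0794

0.0794


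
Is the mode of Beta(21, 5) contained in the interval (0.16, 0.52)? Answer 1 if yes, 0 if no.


Mode = (a-1)/(a+b-2) = 20/24 = 0.8333
Interval: (0.16, 0.52)
Contains mode? 0

0


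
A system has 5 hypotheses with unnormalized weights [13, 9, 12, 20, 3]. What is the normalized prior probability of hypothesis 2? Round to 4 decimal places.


The normalized prior is the weight divided by the total.
Total weight = 57
P(H2) = 9 / 57 = 0.1579

0.1579


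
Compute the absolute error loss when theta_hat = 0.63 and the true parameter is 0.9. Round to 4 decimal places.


L = |theta_hat - theta_true|
= |0.63 - 0.9| = 0.27

0.27


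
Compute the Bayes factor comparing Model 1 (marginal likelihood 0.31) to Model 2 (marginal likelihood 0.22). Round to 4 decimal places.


BF12 = marginal likelihood of M1 / marginal likelihood of M2
= 0.31/0.22
= 1.4091

1.4091


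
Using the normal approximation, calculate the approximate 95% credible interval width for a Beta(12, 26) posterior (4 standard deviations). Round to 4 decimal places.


Var(Beta) = 12*26/(38^2 * 39) = 0.0055
SD = 0.0744
Width ~ 4*SD = 0.2977

0.2977


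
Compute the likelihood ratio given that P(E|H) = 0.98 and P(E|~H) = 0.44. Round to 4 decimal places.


LR = P(E|H) / P(E|~H)
= 0.98 / 0.44 = 2.2273

2.2273


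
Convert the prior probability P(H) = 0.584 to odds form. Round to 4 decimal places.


P(not H) = 1 - 0.584 = 0.416
Odds = 0.584 / 0.416 = 1.4038

1.4038


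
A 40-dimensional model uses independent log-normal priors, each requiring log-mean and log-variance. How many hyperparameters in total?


Per parameter: 2 (log-mean and log-variance).
Total = 40 * 2 = 80

80


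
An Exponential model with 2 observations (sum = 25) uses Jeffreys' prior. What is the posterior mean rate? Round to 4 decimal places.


Posterior Gamma(2, 25)
E[lambda] = 2/25 = 0.08

0.08


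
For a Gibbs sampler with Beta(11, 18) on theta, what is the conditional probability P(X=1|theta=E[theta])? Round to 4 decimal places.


E[theta] = 11/(11+18) = 0.3793
P(X=1|theta) = theta = 0.3793

0.3793


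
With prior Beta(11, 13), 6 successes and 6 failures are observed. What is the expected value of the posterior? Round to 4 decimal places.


Posterior = Beta(17, 19)
E[theta] = alpha/(alpha+beta)
= 17/36 = 0.4722

0.4722


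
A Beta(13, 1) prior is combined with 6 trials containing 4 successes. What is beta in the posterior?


In conjugate updating:
beta_posterior = beta_prior + (n - k)
= 1 + (6 - 4)
= 1 + 2 = 3

3


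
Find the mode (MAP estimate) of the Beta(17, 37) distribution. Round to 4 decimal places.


For Beta(a,b) with a,b > 1:
Mode = (a-1)/(a+b-2) = (17-1)/(54-2)
= 16/52 = 0.3077

0.3077


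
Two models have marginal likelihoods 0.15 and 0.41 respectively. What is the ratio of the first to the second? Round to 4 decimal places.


Evidence ratio = 0.15 / 0.41
= 0.3659

0.3659


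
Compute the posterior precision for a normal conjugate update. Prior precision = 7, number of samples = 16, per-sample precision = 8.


tau_post = tau_0 + n * tau
= 7 + 16 * 8 = 135

135


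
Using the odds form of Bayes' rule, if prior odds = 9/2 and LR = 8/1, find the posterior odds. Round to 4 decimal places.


Bayes' rule in odds form: posterior odds = prior odds * LR
= (9 * 8) / (2 * 1)
= 72/2 = 36.0

36.0


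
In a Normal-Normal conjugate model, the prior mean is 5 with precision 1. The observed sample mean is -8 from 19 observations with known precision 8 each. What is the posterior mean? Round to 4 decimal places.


Posterior precision = tau0 + n*tau = 1 + 19*8 = 153
Posterior mean = (tau0*mu0 + n*tau*xbar) / posterior_precision
= (1*5 + 19*8*-8) / 153
= -1211 / 153 = -7.915

-7.915


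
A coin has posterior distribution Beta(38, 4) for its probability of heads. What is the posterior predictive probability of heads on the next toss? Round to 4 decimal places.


Posterior predictive = E[theta] = alpha/(alpha+beta)
= 38/42
= 0.9048

0.9048


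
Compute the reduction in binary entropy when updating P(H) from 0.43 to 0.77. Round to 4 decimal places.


H_before = -p*log2(p) - (1-p)*log2(1-p) for p=0.43: 0.9858
H_after for p=0.77: 0.778
Reduction = 0.9858 - 0.778 = 0.2078

0.2078


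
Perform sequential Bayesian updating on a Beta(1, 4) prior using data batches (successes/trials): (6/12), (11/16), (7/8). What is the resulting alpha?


Accumulate successes: 24
Posterior alpha = prior alpha + sum of successes
= 1 + 24 = 25

25


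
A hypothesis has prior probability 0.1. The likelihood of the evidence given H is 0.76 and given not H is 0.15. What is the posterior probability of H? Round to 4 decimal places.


Using Bayes' theorem:
P(E) = 0.1 * 0.76 + 0.9 * 0.15
P(E) = 0.211
P(H|E) = (0.1 * 0.76) / 0.211 = 0.3602

0.3602


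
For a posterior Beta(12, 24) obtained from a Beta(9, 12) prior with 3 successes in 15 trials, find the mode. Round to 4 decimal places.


Mode = (alpha - 1) / (alpha + beta - 2)
= 11 / 34
= 0.3235

0.3235


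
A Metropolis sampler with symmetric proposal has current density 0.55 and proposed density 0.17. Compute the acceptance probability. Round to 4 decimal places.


For symmetric proposals, acceptance = min(1, pi(x*)/pi(x))
= min(1, 0.17/0.55)
= min(1, 0.3091) = 0.3091

0.3091


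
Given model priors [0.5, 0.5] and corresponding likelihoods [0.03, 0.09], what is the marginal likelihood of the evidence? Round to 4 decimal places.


P(E) = sum_i P(M_i) P(E|M_i)
= 0.015 + 0.045
= 0.06

0.06


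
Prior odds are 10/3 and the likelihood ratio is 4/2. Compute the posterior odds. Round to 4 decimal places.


Posterior odds = prior odds * likelihood ratio
= (10/3) * (4/2)
= 40 / 6
= 6.6667

6.6667


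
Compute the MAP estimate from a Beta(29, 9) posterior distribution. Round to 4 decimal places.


MAP = mode of Beta distribution
= (alpha - 1)/(alpha + beta - 2)
= (29-1)/(29+9-2)
= 28/36 = 0.7778

0.7778


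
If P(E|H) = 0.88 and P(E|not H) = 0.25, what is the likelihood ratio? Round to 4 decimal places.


Likelihood ratio = P(E|H) / P(E|not H)
= 0.88 / 0.25
= 3.52

3.52


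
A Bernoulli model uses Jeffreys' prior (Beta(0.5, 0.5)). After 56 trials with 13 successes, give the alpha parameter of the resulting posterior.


Posterior = Beta(prior_alpha + successes, prior_beta + failures)
= Beta(0.5 + 13, 0.5 + 43)
Posterior alpha = 0.5 + k = 0.5 + 13 = 13.5

13.5


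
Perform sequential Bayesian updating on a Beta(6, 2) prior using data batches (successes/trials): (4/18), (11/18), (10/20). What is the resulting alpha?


Accumulate successes: 25
Posterior alpha = prior alpha + sum of successes
= 6 + 25 = 31

31
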